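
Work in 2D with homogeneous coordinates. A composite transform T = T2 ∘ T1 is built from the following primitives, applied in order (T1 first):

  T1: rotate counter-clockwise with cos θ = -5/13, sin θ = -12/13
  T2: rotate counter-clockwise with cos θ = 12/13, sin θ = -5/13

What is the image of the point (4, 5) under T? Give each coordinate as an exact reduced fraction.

T(p) = (115/169, -1076/169)

T1 rotate counter-clockwise with cos θ = -5/13, sin θ = -12/13: (4, 5) → (40/13, -73/13)
T2 rotate counter-clockwise with cos θ = 12/13, sin θ = -5/13: (40/13, -73/13) → (115/169, -1076/169)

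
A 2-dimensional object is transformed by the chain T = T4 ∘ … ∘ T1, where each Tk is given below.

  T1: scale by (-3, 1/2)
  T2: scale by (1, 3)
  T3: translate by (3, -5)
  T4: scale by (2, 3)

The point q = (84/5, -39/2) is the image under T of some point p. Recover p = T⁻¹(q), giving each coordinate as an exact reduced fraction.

p = (-9/5, -1)

T1 = [-3 0 0; 0 1/2 0; 0 0 1]
T2·T1 = [-3 0 0; 0 3/2 0; 0 0 1]
T3·…·T1 = [-3 0 3; 0 3/2 -5; 0 0 1]
T4·…·T1 = [-6 0 6; 0 9/2 -15; 0 0 1]
det M = -27; M⁻¹ = [-1/6 0 1; 0 2/9 10/3; 0 0 1]
M⁻¹ · (84/5, -39/2)ᵀ = (-9/5, -1)ᵀ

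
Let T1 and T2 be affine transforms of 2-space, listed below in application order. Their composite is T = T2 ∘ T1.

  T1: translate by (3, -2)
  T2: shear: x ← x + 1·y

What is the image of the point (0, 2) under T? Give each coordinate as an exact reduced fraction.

T(p) = (3, 0)

T1 translate by (3, -2): (0, 2) → (3, 0)
T2 shear: x ← x + 1·y: (3, 0) → (3, 0)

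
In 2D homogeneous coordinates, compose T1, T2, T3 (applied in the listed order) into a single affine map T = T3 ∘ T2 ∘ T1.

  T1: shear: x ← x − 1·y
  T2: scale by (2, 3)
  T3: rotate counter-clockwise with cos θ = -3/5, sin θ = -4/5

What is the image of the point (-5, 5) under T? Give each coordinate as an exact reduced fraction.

T1 shear: x ← x − 1·y: (-5, 5) → (-10, 5)
T2 scale by (2, 3): (-10, 5) → (-20, 15)
T3 rotate counter-clockwise with cos θ = -3/5, sin θ = -4/5: (-20, 15) → (24, 7)

T(p) = (24, 7)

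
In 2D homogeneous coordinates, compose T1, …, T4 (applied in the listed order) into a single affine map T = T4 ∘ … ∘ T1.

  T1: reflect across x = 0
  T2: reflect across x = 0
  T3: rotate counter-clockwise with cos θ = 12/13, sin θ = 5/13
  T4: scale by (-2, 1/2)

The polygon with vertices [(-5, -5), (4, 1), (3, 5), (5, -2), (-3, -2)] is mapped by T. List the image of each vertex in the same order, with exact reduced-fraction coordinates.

image vertices: (70/13, -85/26), (-86/13, 16/13), (-22/13, 75/26), (-140/13, 1/26), (4, -3/2)

T1 reflect across x = 0: (-5, -5) → (5, -5); (4, 1) → (-4, 1); (3, 5) → (-3, 5); (5, -2) → (-5, -2); (-3, -2) → (3, -2)
T2 reflect across x = 0: (5, -5) → (-5, -5); (-4, 1) → (4, 1); (-3, 5) → (3, 5); (-5, -2) → (5, -2); (3, -2) → (-3, -2)
T3 rotate counter-clockwise with cos θ = 12/13, sin θ = 5/13: (-5, -5) → (-35/13, -85/13); (4, 1) → (43/13, 32/13); (3, 5) → (11/13, 75/13); (5, -2) → (70/13, 1/13); (-3, -2) → (-2, -3)
T4 scale by (-2, 1/2): (-35/13, -85/13) → (70/13, -85/26); (43/13, 32/13) → (-86/13, 16/13); (11/13, 75/13) → (-22/13, 75/26); (70/13, 1/13) → (-140/13, 1/26); (-2, -3) → (4, -3/2)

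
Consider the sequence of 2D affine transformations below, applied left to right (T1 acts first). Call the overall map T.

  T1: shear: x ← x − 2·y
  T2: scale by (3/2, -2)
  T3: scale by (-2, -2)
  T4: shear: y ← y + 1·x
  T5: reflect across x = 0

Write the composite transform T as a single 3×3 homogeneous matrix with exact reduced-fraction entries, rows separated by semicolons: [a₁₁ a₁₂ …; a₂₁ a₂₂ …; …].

T = [3 -6 0; -3 10 0; 0 0 1]

T1 = [1 -2 0; 0 1 0; 0 0 1]
T2·T1 = [3/2 -3 0; 0 -2 0; 0 0 1]
T3·…·T1 = [-3 6 0; 0 4 0; 0 0 1]
T4·…·T1 = [-3 6 0; -3 10 0; 0 0 1]
T5·…·T1 = [3 -6 0; -3 10 0; 0 0 1]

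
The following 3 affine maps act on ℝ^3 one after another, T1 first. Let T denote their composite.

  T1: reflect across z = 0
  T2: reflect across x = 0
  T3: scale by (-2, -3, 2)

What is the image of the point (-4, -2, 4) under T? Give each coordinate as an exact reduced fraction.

T1 reflect across z = 0: (-4, -2, 4) → (-4, -2, -4)
T2 reflect across x = 0: (-4, -2, -4) → (4, -2, -4)
T3 scale by (-2, -3, 2): (4, -2, -4) → (-8, 6, -8)

T(p) = (-8, 6, -8)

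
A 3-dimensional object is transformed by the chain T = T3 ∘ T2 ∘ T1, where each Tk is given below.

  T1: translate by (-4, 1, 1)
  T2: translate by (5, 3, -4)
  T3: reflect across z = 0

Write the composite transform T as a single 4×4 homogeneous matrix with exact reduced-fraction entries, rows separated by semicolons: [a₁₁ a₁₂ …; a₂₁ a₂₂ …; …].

T1 = [1 0 0 -4; 0 1 0 1; 0 0 1 1; 0 0 0 1]
T2·T1 = [1 0 0 1; 0 1 0 4; 0 0 1 -3; 0 0 0 1]
T3·…·T1 = [1 0 0 1; 0 1 0 4; 0 0 -1 3; 0 0 0 1]

T = [1 0 0 1; 0 1 0 4; 0 0 -1 3; 0 0 0 1]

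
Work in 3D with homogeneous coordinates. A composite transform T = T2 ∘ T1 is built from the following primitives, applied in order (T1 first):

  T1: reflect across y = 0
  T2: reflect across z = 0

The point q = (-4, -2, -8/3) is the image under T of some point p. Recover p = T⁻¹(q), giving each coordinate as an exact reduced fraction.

p = (-4, 2, 8/3)

T1 = [1 0 0 0; 0 -1 0 0; 0 0 1 0; 0 0 0 1]
T2·T1 = [1 0 0 0; 0 -1 0 0; 0 0 -1 0; 0 0 0 1]
det M = 1; M⁻¹ = [1 0 0 0; 0 -1 0 0; 0 0 -1 0; 0 0 0 1]
M⁻¹ · (-4, -2, -8/3)ᵀ = (-4, 2, 8/3)ᵀ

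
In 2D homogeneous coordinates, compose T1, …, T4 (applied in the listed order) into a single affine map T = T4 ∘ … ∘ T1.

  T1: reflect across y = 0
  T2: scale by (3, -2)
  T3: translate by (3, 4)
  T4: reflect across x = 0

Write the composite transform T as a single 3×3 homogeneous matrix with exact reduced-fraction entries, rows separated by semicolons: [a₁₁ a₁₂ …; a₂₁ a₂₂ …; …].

T1 = [1 0 0; 0 -1 0; 0 0 1]
T2·T1 = [3 0 0; 0 2 0; 0 0 1]
T3·…·T1 = [3 0 3; 0 2 4; 0 0 1]
T4·…·T1 = [-3 0 -3; 0 2 4; 0 0 1]

T = [-3 0 -3; 0 2 4; 0 0 1]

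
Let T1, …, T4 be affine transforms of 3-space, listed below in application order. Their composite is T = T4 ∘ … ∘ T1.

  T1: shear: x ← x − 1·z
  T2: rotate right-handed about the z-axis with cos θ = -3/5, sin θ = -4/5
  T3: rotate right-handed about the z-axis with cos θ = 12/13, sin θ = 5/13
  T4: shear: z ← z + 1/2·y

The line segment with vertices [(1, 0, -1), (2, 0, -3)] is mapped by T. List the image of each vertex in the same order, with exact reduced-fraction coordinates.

T1 shear: x ← x − 1·z: (1, 0, -1) → (2, 0, -1); (2, 0, -3) → (5, 0, -3)
T2 rotate right-handed about the z-axis with cos θ = -3/5, sin θ = -4/5: (2, 0, -1) → (-6/5, -8/5, -1); (5, 0, -3) → (-3, -4, -3)
T3 rotate right-handed about the z-axis with cos θ = 12/13, sin θ = 5/13: (-6/5, -8/5, -1) → (-32/65, -126/65, -1); (-3, -4, -3) → (-16/13, -63/13, -3)
T4 shear: z ← z + 1/2·y: (-32/65, -126/65, -1) → (-32/65, -126/65, -128/65); (-16/13, -63/13, -3) → (-16/13, -63/13, -141/26)

image vertices: (-32/65, -126/65, -128/65), (-16/13, -63/13, -141/26)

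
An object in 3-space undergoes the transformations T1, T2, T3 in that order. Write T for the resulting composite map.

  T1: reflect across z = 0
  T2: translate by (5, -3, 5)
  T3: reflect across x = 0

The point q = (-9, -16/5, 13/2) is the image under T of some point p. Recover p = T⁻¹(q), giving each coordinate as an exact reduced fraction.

p = (4, -1/5, -3/2)

T1 = [1 0 0 0; 0 1 0 0; 0 0 -1 0; 0 0 0 1]
T2·T1 = [1 0 0 5; 0 1 0 -3; 0 0 -1 5; 0 0 0 1]
T3·…·T1 = [-1 0 0 -5; 0 1 0 -3; 0 0 -1 5; 0 0 0 1]
det M = 1; M⁻¹ = [-1 0 0 -5; 0 1 0 3; 0 0 -1 5; 0 0 0 1]
M⁻¹ · (-9, -16/5, 13/2)ᵀ = (4, -1/5, -3/2)ᵀ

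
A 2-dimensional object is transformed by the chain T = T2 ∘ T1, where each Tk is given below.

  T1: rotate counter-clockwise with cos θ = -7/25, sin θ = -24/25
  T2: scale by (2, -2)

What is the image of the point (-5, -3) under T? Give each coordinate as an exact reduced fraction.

T(p) = (-74/25, -282/25)

T1 rotate counter-clockwise with cos θ = -7/25, sin θ = -24/25: (-5, -3) → (-37/25, 141/25)
T2 scale by (2, -2): (-37/25, 141/25) → (-74/25, -282/25)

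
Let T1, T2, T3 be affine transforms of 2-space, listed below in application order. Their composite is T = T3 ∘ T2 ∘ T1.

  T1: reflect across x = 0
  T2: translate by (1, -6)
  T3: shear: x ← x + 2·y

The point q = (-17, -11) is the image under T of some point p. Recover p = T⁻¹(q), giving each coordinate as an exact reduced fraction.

p = (-4, -5)

T1 = [-1 0 0; 0 1 0; 0 0 1]
T2·T1 = [-1 0 1; 0 1 -6; 0 0 1]
T3·…·T1 = [-1 2 -11; 0 1 -6; 0 0 1]
det M = -1; M⁻¹ = [-1 2 1; 0 1 6; 0 0 1]
M⁻¹ · (-17, -11)ᵀ = (-4, -5)ᵀ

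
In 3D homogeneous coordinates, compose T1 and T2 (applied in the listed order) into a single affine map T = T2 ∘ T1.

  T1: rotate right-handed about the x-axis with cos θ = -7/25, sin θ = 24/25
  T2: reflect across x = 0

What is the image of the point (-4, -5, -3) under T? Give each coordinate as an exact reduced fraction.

T1 rotate right-handed about the x-axis with cos θ = -7/25, sin θ = 24/25: (-4, -5, -3) → (-4, 107/25, -99/25)
T2 reflect across x = 0: (-4, 107/25, -99/25) → (4, 107/25, -99/25)

T(p) = (4, 107/25, -99/25)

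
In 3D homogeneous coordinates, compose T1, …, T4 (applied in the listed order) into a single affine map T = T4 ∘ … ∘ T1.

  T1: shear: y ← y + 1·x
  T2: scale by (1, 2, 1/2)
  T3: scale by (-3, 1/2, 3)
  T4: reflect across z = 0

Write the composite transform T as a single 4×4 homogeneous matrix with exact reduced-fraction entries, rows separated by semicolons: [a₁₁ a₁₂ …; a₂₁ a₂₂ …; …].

T1 = [1 0 0 0; 1 1 0 0; 0 0 1 0; 0 0 0 1]
T2·T1 = [1 0 0 0; 2 2 0 0; 0 0 1/2 0; 0 0 0 1]
T3·…·T1 = [-3 0 0 0; 1 1 0 0; 0 0 3/2 0; 0 0 0 1]
T4·…·T1 = [-3 0 0 0; 1 1 0 0; 0 0 -3/2 0; 0 0 0 1]

T = [-3 0 0 0; 1 1 0 0; 0 0 -3/2 0; 0 0 0 1]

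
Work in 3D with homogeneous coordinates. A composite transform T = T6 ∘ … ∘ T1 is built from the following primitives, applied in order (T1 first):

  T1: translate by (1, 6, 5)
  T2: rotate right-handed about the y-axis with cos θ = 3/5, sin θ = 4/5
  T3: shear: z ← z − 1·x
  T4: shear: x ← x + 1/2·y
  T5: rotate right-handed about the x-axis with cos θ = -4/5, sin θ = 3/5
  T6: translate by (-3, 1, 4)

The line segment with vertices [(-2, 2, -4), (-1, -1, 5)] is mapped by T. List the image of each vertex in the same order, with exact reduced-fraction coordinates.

image vertices: (6/5, -153/25, 196/25), (15/2, -9/5, 43/5)

T1 translate by (1, 6, 5): (-2, 2, -4) → (-1, 8, 1); (-1, -1, 5) → (0, 5, 10)
T2 rotate right-handed about the y-axis with cos θ = 3/5, sin θ = 4/5: (-1, 8, 1) → (1/5, 8, 7/5); (0, 5, 10) → (8, 5, 6)
T3 shear: z ← z − 1·x: (1/5, 8, 7/5) → (1/5, 8, 6/5); (8, 5, 6) → (8, 5, -2)
T4 shear: x ← x + 1/2·y: (1/5, 8, 6/5) → (21/5, 8, 6/5); (8, 5, -2) → (21/2, 5, -2)
T5 rotate right-handed about the x-axis with cos θ = -4/5, sin θ = 3/5: (21/5, 8, 6/5) → (21/5, -178/25, 96/25); (21/2, 5, -2) → (21/2, -14/5, 23/5)
T6 translate by (-3, 1, 4): (21/5, -178/25, 96/25) → (6/5, -153/25, 196/25); (21/2, -14/5, 23/5) → (15/2, -9/5, 43/5)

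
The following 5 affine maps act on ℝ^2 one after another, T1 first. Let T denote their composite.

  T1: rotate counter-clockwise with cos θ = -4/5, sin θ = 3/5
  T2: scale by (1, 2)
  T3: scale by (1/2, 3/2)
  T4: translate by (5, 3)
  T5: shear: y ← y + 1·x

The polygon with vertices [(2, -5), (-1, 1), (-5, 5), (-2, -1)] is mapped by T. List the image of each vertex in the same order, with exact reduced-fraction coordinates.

image vertices: (57/10, 243/10), (51/10, 39/10), (11/2, -25/2), (61/10, 79/10)

T1 rotate counter-clockwise with cos θ = -4/5, sin θ = 3/5: (2, -5) → (7/5, 26/5); (-1, 1) → (1/5, -7/5); (-5, 5) → (1, -7); (-2, -1) → (11/5, -2/5)
T2 scale by (1, 2): (7/5, 26/5) → (7/5, 52/5); (1/5, -7/5) → (1/5, -14/5); (1, -7) → (1, -14); (11/5, -2/5) → (11/5, -4/5)
T3 scale by (1/2, 3/2): (7/5, 52/5) → (7/10, 78/5); (1/5, -14/5) → (1/10, -21/5); (1, -14) → (1/2, -21); (11/5, -4/5) → (11/10, -6/5)
T4 translate by (5, 3): (7/10, 78/5) → (57/10, 93/5); (1/10, -21/5) → (51/10, -6/5); (1/2, -21) → (11/2, -18); (11/10, -6/5) → (61/10, 9/5)
T5 shear: y ← y + 1·x: (57/10, 93/5) → (57/10, 243/10); (51/10, -6/5) → (51/10, 39/10); (11/2, -18) → (11/2, -25/2); (61/10, 9/5) → (61/10, 79/10)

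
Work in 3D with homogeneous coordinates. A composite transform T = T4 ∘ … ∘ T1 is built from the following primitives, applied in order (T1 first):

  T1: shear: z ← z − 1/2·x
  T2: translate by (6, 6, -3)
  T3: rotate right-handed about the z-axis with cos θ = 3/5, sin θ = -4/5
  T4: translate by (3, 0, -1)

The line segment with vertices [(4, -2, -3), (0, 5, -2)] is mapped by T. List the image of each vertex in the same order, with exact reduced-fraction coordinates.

image vertices: (61/5, -28/5, -9), (77/5, 9/5, -6)

T1 shear: z ← z − 1/2·x: (4, -2, -3) → (4, -2, -5); (0, 5, -2) → (0, 5, -2)
T2 translate by (6, 6, -3): (4, -2, -5) → (10, 4, -8); (0, 5, -2) → (6, 11, -5)
T3 rotate right-handed about the z-axis with cos θ = 3/5, sin θ = -4/5: (10, 4, -8) → (46/5, -28/5, -8); (6, 11, -5) → (62/5, 9/5, -5)
T4 translate by (3, 0, -1): (46/5, -28/5, -8) → (61/5, -28/5, -9); (62/5, 9/5, -5) → (77/5, 9/5, -6)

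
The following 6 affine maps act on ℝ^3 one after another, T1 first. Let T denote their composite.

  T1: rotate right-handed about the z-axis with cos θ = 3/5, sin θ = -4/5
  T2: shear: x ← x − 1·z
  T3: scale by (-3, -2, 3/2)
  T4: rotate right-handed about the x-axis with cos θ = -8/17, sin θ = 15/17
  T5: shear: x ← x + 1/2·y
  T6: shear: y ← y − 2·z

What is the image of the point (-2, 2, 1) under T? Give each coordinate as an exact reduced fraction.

T(p) = (167/68, 2143/170, -96/17)

T1 rotate right-handed about the z-axis with cos θ = 3/5, sin θ = -4/5: (-2, 2, 1) → (2/5, 14/5, 1)
T2 shear: x ← x − 1·z: (2/5, 14/5, 1) → (-3/5, 14/5, 1)
T3 scale by (-3, -2, 3/2): (-3/5, 14/5, 1) → (9/5, -28/5, 3/2)
T4 rotate right-handed about the x-axis with cos θ = -8/17, sin θ = 15/17: (9/5, -28/5, 3/2) → (9/5, 223/170, -96/17)
T5 shear: x ← x + 1/2·y: (9/5, 223/170, -96/17) → (167/68, 223/170, -96/17)
T6 shear: y ← y − 2·z: (167/68, 223/170, -96/17) → (167/68, 2143/170, -96/17)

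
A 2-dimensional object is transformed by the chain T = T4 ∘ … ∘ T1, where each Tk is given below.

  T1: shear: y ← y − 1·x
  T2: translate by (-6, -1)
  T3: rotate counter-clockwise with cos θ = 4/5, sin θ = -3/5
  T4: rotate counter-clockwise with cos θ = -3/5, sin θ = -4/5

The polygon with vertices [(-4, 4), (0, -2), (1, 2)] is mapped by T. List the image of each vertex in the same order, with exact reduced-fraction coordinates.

T1 shear: y ← y − 1·x: (-4, 4) → (-4, 8); (0, -2) → (0, -2); (1, 2) → (1, 1)
T2 translate by (-6, -1): (-4, 8) → (-10, 7); (0, -2) → (-6, -3); (1, 1) → (-5, 0)
T3 rotate counter-clockwise with cos θ = 4/5, sin θ = -3/5: (-10, 7) → (-19/5, 58/5); (-6, -3) → (-33/5, 6/5); (-5, 0) → (-4, 3)
T4 rotate counter-clockwise with cos θ = -3/5, sin θ = -4/5: (-19/5, 58/5) → (289/25, -98/25); (-33/5, 6/5) → (123/25, 114/25); (-4, 3) → (24/5, 7/5)

image vertices: (289/25, -98/25), (123/25, 114/25), (24/5, 7/5)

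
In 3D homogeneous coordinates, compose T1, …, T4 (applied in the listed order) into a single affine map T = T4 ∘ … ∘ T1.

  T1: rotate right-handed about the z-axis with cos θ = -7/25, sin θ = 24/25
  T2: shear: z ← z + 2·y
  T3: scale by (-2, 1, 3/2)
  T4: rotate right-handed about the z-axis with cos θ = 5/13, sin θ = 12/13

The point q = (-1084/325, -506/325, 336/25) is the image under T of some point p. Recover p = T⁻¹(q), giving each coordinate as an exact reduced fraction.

p = (2, -2, 4)

T1 = [-7/25 -24/25 0 0; 24/25 -7/25 0 0; 0 0 1 0; 0 0 0 1]
T2·T1 = [-7/25 -24/25 0 0; 24/25 -7/25 0 0; 48/25 -14/25 1 0; 0 0 0 1]
T3·…·T1 = [14/25 48/25 0 0; 24/25 -7/25 0 0; 72/25 -21/25 3/2 0; 0 0 0 1]
T4·…·T1 = [-218/325 324/325 0 0; 288/325 541/325 0 0; 72/25 -21/25 3/2 0; 0 0 0 1]
det M = -3; M⁻¹ = [-541/650 162/325 0 0; 144/325 109/325 0 0; 24/13 -10/13 2/3 0; 0 0 0 1]
M⁻¹ · (-1084/325, -506/325, 336/25)ᵀ = (2, -2, 4)ᵀ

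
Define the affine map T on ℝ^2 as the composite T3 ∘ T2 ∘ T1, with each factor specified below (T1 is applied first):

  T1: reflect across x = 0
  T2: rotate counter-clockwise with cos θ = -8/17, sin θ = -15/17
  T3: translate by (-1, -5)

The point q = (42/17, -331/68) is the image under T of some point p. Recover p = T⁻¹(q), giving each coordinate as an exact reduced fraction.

T1 = [-1 0 0; 0 1 0; 0 0 1]
T2·T1 = [8/17 15/17 0; 15/17 -8/17 0; 0 0 1]
T3·…·T1 = [8/17 15/17 -1; 15/17 -8/17 -5; 0 0 1]
det M = -1; M⁻¹ = [8/17 15/17 83/17; 15/17 -8/17 -25/17; 0 0 1]
M⁻¹ · (42/17, -331/68)ᵀ = (7/4, 3)ᵀ

p = (7/4, 3)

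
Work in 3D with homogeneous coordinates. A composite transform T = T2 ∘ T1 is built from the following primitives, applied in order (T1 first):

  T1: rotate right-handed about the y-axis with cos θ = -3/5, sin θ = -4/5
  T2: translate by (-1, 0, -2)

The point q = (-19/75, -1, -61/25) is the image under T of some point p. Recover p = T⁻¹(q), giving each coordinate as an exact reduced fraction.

T1 = [-3/5 0 -4/5 0; 0 1 0 0; 4/5 0 -3/5 0; 0 0 0 1]
T2·T1 = [-3/5 0 -4/5 -1; 0 1 0 0; 4/5 0 -3/5 -2; 0 0 0 1]
det M = 1; M⁻¹ = [-3/5 0 4/5 1; 0 1 0 0; -4/5 0 -3/5 -2; 0 0 0 1]
M⁻¹ · (-19/75, -1, -61/25)ᵀ = (-4/5, -1, -1/3)ᵀ

p = (-4/5, -1, -1/3)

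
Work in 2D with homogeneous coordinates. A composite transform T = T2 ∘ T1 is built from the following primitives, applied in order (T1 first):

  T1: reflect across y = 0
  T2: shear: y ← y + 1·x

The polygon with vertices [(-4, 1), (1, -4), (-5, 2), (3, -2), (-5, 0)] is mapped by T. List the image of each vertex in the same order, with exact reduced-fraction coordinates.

T1 reflect across y = 0: (-4, 1) → (-4, -1); (1, -4) → (1, 4); (-5, 2) → (-5, -2); (3, -2) → (3, 2); (-5, 0) → (-5, 0)
T2 shear: y ← y + 1·x: (-4, -1) → (-4, -5); (1, 4) → (1, 5); (-5, -2) → (-5, -7); (3, 2) → (3, 5); (-5, 0) → (-5, -5)

image vertices: (-4, -5), (1, 5), (-5, -7), (3, 5), (-5, -5)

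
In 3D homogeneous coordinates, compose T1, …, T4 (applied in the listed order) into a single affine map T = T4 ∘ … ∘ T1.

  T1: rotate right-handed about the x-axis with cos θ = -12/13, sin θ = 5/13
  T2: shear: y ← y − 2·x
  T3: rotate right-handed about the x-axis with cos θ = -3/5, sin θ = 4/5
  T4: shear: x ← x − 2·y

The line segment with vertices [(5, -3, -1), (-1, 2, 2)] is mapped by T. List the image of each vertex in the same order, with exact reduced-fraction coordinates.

image vertices: (-233/65, 279/65, -347/65), (-45/13, 16/13, 2/13)

T1 rotate right-handed about the x-axis with cos θ = -12/13, sin θ = 5/13: (5, -3, -1) → (5, 41/13, -3/13); (-1, 2, 2) → (-1, -34/13, -14/13)
T2 shear: y ← y − 2·x: (5, 41/13, -3/13) → (5, -89/13, -3/13); (-1, -34/13, -14/13) → (-1, -8/13, -14/13)
T3 rotate right-handed about the x-axis with cos θ = -3/5, sin θ = 4/5: (5, -89/13, -3/13) → (5, 279/65, -347/65); (-1, -8/13, -14/13) → (-1, 16/13, 2/13)
T4 shear: x ← x − 2·y: (5, 279/65, -347/65) → (-233/65, 279/65, -347/65); (-1, 16/13, 2/13) → (-45/13, 16/13, 2/13)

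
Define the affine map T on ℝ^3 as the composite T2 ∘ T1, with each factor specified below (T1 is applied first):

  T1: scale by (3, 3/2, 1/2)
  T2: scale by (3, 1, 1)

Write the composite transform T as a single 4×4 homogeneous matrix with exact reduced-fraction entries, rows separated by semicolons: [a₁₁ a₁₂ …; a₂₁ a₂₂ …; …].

T = [9 0 0 0; 0 3/2 0 0; 0 0 1/2 0; 0 0 0 1]

T1 = [3 0 0 0; 0 3/2 0 0; 0 0 1/2 0; 0 0 0 1]
T2·T1 = [9 0 0 0; 0 3/2 0 0; 0 0 1/2 0; 0 0 0 1]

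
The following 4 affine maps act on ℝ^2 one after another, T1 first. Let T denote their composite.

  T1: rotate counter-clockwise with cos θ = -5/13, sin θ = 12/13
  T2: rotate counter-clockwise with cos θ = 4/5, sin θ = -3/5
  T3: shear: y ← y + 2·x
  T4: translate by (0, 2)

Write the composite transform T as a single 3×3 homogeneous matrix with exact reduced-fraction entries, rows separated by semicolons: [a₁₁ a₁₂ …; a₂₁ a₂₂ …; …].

T1 = [-5/13 -12/13 0; 12/13 -5/13 0; 0 0 1]
T2·T1 = [16/65 -63/65 0; 63/65 16/65 0; 0 0 1]
T3·…·T1 = [16/65 -63/65 0; 19/13 -22/13 0; 0 0 1]
T4·…·T1 = [16/65 -63/65 0; 19/13 -22/13 2; 0 0 1]

T = [16/65 -63/65 0; 19/13 -22/13 2; 0 0 1]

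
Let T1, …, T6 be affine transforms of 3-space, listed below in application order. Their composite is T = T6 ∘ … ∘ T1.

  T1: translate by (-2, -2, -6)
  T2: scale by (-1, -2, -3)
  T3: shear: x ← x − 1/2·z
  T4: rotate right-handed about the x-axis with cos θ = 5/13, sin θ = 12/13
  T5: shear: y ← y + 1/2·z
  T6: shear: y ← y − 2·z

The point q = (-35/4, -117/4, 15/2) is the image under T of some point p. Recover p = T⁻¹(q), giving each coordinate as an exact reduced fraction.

p = (1, 2, -1/2)

T1 = [1 0 0 -2; 0 1 0 -2; 0 0 1 -6; 0 0 0 1]
T2·T1 = [-1 0 0 2; 0 -2 0 4; 0 0 -3 18; 0 0 0 1]
T3·…·T1 = [-1 0 3/2 -7; 0 -2 0 4; 0 0 -3 18; 0 0 0 1]
T4·…·T1 = [-1 0 3/2 -7; 0 -10/13 36/13 -196/13; 0 -24/13 -15/13 138/13; 0 0 0 1]
T5·…·T1 = [-1 0 3/2 -7; 0 -22/13 57/26 -127/13; 0 -24/13 -15/13 138/13; 0 0 0 1]
T6·…·T1 = [-1 0 3/2 -7; 0 2 9/2 -31; 0 -24/13 -15/13 138/13; 0 0 0 1]
det M = -6; M⁻¹ = [-1 6/13 1/2 2; 0 -5/26 -3/4 2; 0 4/13 1/3 6; 0 0 0 1]
M⁻¹ · (-35/4, -117/4, 15/2)ᵀ = (1, 2, -1/2)ᵀ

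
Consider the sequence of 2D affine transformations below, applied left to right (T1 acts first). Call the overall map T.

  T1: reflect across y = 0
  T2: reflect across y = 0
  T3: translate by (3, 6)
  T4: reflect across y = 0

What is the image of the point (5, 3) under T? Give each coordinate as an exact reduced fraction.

T1 reflect across y = 0: (5, 3) → (5, -3)
T2 reflect across y = 0: (5, -3) → (5, 3)
T3 translate by (3, 6): (5, 3) → (8, 9)
T4 reflect across y = 0: (8, 9) → (8, -9)

T(p) = (8, -9)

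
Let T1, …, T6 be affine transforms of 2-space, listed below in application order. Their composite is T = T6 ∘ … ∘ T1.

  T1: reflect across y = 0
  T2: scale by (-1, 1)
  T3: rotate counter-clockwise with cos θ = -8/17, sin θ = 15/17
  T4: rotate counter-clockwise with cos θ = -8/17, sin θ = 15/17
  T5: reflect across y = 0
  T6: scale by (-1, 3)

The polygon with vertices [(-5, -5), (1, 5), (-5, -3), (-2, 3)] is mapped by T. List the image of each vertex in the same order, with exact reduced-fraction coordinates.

image vertices: (-395/289, 6015/289), (1039/289, -3135/289), (5/17, 297/17), (1042/289, -9/289)

T1 reflect across y = 0: (-5, -5) → (-5, 5); (1, 5) → (1, -5); (-5, -3) → (-5, 3); (-2, 3) → (-2, -3)
T2 scale by (-1, 1): (-5, 5) → (5, 5); (1, -5) → (-1, -5); (-5, 3) → (5, 3); (-2, -3) → (2, -3)
T3 rotate counter-clockwise with cos θ = -8/17, sin θ = 15/17: (5, 5) → (-115/17, 35/17); (-1, -5) → (83/17, 25/17); (5, 3) → (-5, 3); (2, -3) → (29/17, 54/17)
T4 rotate counter-clockwise with cos θ = -8/17, sin θ = 15/17: (-115/17, 35/17) → (395/289, -2005/289); (83/17, 25/17) → (-1039/289, 1045/289); (-5, 3) → (-5/17, -99/17); (29/17, 54/17) → (-1042/289, 3/289)
T5 reflect across y = 0: (395/289, -2005/289) → (395/289, 2005/289); (-1039/289, 1045/289) → (-1039/289, -1045/289); (-5/17, -99/17) → (-5/17, 99/17); (-1042/289, 3/289) → (-1042/289, -3/289)
T6 scale by (-1, 3): (395/289, 2005/289) → (-395/289, 6015/289); (-1039/289, -1045/289) → (1039/289, -3135/289); (-5/17, 99/17) → (5/17, 297/17); (-1042/289, -3/289) → (1042/289, -9/289)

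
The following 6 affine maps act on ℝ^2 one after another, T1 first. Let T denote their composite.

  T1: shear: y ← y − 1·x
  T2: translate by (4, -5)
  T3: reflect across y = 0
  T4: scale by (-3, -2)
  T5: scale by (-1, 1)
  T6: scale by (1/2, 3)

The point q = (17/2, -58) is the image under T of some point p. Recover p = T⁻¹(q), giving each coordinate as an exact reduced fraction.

T1 = [1 0 0; -1 1 0; 0 0 1]
T2·T1 = [1 0 4; -1 1 -5; 0 0 1]
T3·…·T1 = [1 0 4; 1 -1 5; 0 0 1]
T4·…·T1 = [-3 0 -12; -2 2 -10; 0 0 1]
T5·…·T1 = [3 0 12; -2 2 -10; 0 0 1]
T6·…·T1 = [3/2 0 6; -6 6 -30; 0 0 1]
det M = 9; M⁻¹ = [2/3 0 -4; 2/3 1/6 1; 0 0 1]
M⁻¹ · (17/2, -58)ᵀ = (5/3, -3)ᵀ

p = (5/3, -3)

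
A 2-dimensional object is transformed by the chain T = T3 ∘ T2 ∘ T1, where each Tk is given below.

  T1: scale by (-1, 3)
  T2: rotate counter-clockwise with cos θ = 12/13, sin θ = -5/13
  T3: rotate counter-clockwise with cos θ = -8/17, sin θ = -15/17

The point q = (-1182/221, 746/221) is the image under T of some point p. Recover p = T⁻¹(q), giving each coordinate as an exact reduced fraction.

p = (-2, -2)

T1 = [-1 0 0; 0 3 0; 0 0 1]
T2·T1 = [-12/13 15/13 0; 5/13 36/13 0; 0 0 1]
T3·…·T1 = [171/221 420/221 0; 140/221 -513/221 0; 0 0 1]
det M = -3; M⁻¹ = [171/221 140/221 0; 140/663 -57/221 0; 0 0 1]
M⁻¹ · (-1182/221, 746/221)ᵀ = (-2, -2)ᵀ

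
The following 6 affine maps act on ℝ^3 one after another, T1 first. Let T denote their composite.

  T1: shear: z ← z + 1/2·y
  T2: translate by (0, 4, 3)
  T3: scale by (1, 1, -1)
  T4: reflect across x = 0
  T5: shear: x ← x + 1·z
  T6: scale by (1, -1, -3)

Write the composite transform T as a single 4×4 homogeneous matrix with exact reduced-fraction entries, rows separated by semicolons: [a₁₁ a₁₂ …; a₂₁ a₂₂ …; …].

T1 = [1 0 0 0; 0 1 0 0; 0 1/2 1 0; 0 0 0 1]
T2·T1 = [1 0 0 0; 0 1 0 4; 0 1/2 1 3; 0 0 0 1]
T3·…·T1 = [1 0 0 0; 0 1 0 4; 0 -1/2 -1 -3; 0 0 0 1]
T4·…·T1 = [-1 0 0 0; 0 1 0 4; 0 -1/2 -1 -3; 0 0 0 1]
T5·…·T1 = [-1 -1/2 -1 -3; 0 1 0 4; 0 -1/2 -1 -3; 0 0 0 1]
T6·…·T1 = [-1 -1/2 -1 -3; 0 -1 0 -4; 0 3/2 3 9; 0 0 0 1]

T = [-1 -1/2 -1 -3; 0 -1 0 -4; 0 3/2 3 9; 0 0 0 1]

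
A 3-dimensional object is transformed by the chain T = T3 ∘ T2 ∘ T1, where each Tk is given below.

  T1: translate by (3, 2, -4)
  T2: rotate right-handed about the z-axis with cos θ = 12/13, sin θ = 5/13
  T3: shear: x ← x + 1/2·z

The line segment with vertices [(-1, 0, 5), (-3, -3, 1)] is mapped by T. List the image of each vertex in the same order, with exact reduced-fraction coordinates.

T1 translate by (3, 2, -4): (-1, 0, 5) → (2, 2, 1); (-3, -3, 1) → (0, -1, -3)
T2 rotate right-handed about the z-axis with cos θ = 12/13, sin θ = 5/13: (2, 2, 1) → (14/13, 34/13, 1); (0, -1, -3) → (5/13, -12/13, -3)
T3 shear: x ← x + 1/2·z: (14/13, 34/13, 1) → (41/26, 34/13, 1); (5/13, -12/13, -3) → (-29/26, -12/13, -3)

image vertices: (41/26, 34/13, 1), (-29/26, -12/13, -3)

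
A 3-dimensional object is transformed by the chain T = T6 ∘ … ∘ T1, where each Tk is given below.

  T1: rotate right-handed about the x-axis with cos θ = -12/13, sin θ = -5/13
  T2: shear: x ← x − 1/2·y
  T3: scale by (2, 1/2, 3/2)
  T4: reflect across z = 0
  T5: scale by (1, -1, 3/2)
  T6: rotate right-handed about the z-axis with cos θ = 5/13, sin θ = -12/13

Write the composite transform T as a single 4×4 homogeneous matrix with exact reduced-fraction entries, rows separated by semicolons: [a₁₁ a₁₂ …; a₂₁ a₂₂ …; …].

T1 = [1 0 0 0; 0 -12/13 5/13 0; 0 -5/13 -12/13 0; 0 0 0 1]
T2·T1 = [1 6/13 -5/26 0; 0 -12/13 5/13 0; 0 -5/13 -12/13 0; 0 0 0 1]
T3·…·T1 = [2 12/13 -5/13 0; 0 -6/13 5/26 0; 0 -15/26 -18/13 0; 0 0 0 1]
T4·…·T1 = [2 12/13 -5/13 0; 0 -6/13 5/26 0; 0 15/26 18/13 0; 0 0 0 1]
T5·…·T1 = [2 12/13 -5/13 0; 0 6/13 -5/26 0; 0 45/52 27/13 0; 0 0 0 1]
T6·…·T1 = [10/13 132/169 -55/169 0; -24/13 -114/169 95/338 0; 0 45/52 27/13 0; 0 0 0 1]

T = [10/13 132/169 -55/169 0; -24/13 -114/169 95/338 0; 0 45/52 27/13 0; 0 0 0 1]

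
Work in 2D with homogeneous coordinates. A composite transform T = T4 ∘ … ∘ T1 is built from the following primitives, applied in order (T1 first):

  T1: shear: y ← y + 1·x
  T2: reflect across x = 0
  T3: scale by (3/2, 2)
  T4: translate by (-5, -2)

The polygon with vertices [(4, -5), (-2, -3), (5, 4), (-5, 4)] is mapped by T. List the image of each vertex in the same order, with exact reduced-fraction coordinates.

T1 shear: y ← y + 1·x: (4, -5) → (4, -1); (-2, -3) → (-2, -5); (5, 4) → (5, 9); (-5, 4) → (-5, -1)
T2 reflect across x = 0: (4, -1) → (-4, -1); (-2, -5) → (2, -5); (5, 9) → (-5, 9); (-5, -1) → (5, -1)
T3 scale by (3/2, 2): (-4, -1) → (-6, -2); (2, -5) → (3, -10); (-5, 9) → (-15/2, 18); (5, -1) → (15/2, -2)
T4 translate by (-5, -2): (-6, -2) → (-11, -4); (3, -10) → (-2, -12); (-15/2, 18) → (-25/2, 16); (15/2, -2) → (5/2, -4)

image vertices: (-11, -4), (-2, -12), (-25/2, 16), (5/2, -4)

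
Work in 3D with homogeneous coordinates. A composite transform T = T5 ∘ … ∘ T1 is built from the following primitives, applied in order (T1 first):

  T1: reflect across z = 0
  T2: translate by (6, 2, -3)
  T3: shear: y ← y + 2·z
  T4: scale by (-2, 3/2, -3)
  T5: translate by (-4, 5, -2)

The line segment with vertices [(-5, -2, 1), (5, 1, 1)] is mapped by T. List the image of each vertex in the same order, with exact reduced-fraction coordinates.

T1 reflect across z = 0: (-5, -2, 1) → (-5, -2, -1); (5, 1, 1) → (5, 1, -1)
T2 translate by (6, 2, -3): (-5, -2, -1) → (1, 0, -4); (5, 1, -1) → (11, 3, -4)
T3 shear: y ← y + 2·z: (1, 0, -4) → (1, -8, -4); (11, 3, -4) → (11, -5, -4)
T4 scale by (-2, 3/2, -3): (1, -8, -4) → (-2, -12, 12); (11, -5, -4) → (-22, -15/2, 12)
T5 translate by (-4, 5, -2): (-2, -12, 12) → (-6, -7, 10); (-22, -15/2, 12) → (-26, -5/2, 10)

image vertices: (-6, -7, 10), (-26, -5/2, 10)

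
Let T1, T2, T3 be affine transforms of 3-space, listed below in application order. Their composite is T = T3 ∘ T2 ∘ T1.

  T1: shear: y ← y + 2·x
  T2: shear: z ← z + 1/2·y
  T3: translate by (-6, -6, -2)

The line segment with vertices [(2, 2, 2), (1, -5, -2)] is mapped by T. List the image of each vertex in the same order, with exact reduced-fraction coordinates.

image vertices: (-4, 0, 3), (-5, -9, -11/2)

T1 shear: y ← y + 2·x: (2, 2, 2) → (2, 6, 2); (1, -5, -2) → (1, -3, -2)
T2 shear: z ← z + 1/2·y: (2, 6, 2) → (2, 6, 5); (1, -3, -2) → (1, -3, -7/2)
T3 translate by (-6, -6, -2): (2, 6, 5) → (-4, 0, 3); (1, -3, -7/2) → (-5, -9, -11/2)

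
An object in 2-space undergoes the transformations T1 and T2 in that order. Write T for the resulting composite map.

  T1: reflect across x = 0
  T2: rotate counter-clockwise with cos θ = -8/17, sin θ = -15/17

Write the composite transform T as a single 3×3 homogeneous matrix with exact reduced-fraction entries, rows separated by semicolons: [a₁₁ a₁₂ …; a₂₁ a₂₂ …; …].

T = [8/17 15/17 0; 15/17 -8/17 0; 0 0 1]

T1 = [-1 0 0; 0 1 0; 0 0 1]
T2·T1 = [8/17 15/17 0; 15/17 -8/17 0; 0 0 1]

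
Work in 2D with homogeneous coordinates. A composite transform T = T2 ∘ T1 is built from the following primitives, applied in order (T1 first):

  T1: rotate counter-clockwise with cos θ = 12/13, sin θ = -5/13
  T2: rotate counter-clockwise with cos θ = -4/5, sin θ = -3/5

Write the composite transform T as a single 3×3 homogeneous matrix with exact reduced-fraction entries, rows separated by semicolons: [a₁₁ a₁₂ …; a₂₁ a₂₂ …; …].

T = [-63/65 16/65 0; -16/65 -63/65 0; 0 0 1]

T1 = [12/13 5/13 0; -5/13 12/13 0; 0 0 1]
T2·T1 = [-63/65 16/65 0; -16/65 -63/65 0; 0 0 1]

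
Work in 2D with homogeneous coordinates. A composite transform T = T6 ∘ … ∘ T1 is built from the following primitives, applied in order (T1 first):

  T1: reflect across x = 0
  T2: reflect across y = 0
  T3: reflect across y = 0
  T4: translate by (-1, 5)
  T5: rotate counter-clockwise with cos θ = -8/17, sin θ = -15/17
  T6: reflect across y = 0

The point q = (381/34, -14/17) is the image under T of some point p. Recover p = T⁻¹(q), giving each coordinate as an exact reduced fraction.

p = (5, 9/2)

T1 = [-1 0 0; 0 1 0; 0 0 1]
T2·T1 = [-1 0 0; 0 -1 0; 0 0 1]
T3·…·T1 = [-1 0 0; 0 1 0; 0 0 1]
T4·…·T1 = [-1 0 -1; 0 1 5; 0 0 1]
T5·…·T1 = [8/17 15/17 83/17; 15/17 -8/17 -25/17; 0 0 1]
T6·…·T1 = [8/17 15/17 83/17; -15/17 8/17 25/17; 0 0 1]
det M = 1; M⁻¹ = [8/17 -15/17 -1; 15/17 8/17 -5; 0 0 1]
M⁻¹ · (381/34, -14/17)ᵀ = (5, 9/2)ᵀ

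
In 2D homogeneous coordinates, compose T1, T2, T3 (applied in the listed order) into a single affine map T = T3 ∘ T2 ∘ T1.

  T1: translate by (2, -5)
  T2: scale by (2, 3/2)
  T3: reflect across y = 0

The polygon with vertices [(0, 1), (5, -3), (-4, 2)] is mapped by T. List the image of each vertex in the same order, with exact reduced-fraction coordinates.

image vertices: (4, 6), (14, 12), (-4, 9/2)

T1 translate by (2, -5): (0, 1) → (2, -4); (5, -3) → (7, -8); (-4, 2) → (-2, -3)
T2 scale by (2, 3/2): (2, -4) → (4, -6); (7, -8) → (14, -12); (-2, -3) → (-4, -9/2)
T3 reflect across y = 0: (4, -6) → (4, 6); (14, -12) → (14, 12); (-4, -9/2) → (-4, 9/2)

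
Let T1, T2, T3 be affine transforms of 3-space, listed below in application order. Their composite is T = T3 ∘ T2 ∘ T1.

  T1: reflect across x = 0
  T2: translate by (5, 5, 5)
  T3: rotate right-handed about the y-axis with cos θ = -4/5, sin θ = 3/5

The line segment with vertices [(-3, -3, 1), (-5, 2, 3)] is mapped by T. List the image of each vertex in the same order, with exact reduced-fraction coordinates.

image vertices: (-14/5, 2, -48/5), (-16/5, 7, -62/5)

T1 reflect across x = 0: (-3, -3, 1) → (3, -3, 1); (-5, 2, 3) → (5, 2, 3)
T2 translate by (5, 5, 5): (3, -3, 1) → (8, 2, 6); (5, 2, 3) → (10, 7, 8)
T3 rotate right-handed about the y-axis with cos θ = -4/5, sin θ = 3/5: (8, 2, 6) → (-14/5, 2, -48/5); (10, 7, 8) → (-16/5, 7, -62/5)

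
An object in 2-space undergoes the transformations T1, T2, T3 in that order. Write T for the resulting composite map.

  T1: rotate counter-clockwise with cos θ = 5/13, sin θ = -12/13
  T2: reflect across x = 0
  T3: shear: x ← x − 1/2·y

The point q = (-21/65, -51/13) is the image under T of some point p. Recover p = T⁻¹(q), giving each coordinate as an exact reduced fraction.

T1 = [5/13 12/13 0; -12/13 5/13 0; 0 0 1]
T2·T1 = [-5/13 -12/13 0; -12/13 5/13 0; 0 0 1]
T3·…·T1 = [1/13 -29/26 0; -12/13 5/13 0; 0 0 1]
det M = -1; M⁻¹ = [-5/13 -29/26 0; -12/13 -1/13 0; 0 0 1]
M⁻¹ · (-21/65, -51/13)ᵀ = (9/2, 3/5)ᵀ

p = (9/2, 3/5)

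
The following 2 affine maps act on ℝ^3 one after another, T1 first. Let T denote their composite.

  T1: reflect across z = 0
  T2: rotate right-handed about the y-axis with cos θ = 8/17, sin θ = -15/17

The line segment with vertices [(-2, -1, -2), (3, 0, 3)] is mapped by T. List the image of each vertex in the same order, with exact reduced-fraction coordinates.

image vertices: (-46/17, -1, -14/17), (69/17, 0, 21/17)

T1 reflect across z = 0: (-2, -1, -2) → (-2, -1, 2); (3, 0, 3) → (3, 0, -3)
T2 rotate right-handed about the y-axis with cos θ = 8/17, sin θ = -15/17: (-2, -1, 2) → (-46/17, -1, -14/17); (3, 0, -3) → (69/17, 0, 21/17)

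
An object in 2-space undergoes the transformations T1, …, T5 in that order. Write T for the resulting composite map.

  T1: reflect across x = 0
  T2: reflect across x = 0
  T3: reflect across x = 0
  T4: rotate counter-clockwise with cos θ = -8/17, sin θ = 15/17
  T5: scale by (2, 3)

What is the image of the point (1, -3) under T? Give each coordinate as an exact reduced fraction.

T1 reflect across x = 0: (1, -3) → (-1, -3)
T2 reflect across x = 0: (-1, -3) → (1, -3)
T3 reflect across x = 0: (1, -3) → (-1, -3)
T4 rotate counter-clockwise with cos θ = -8/17, sin θ = 15/17: (-1, -3) → (53/17, 9/17)
T5 scale by (2, 3): (53/17, 9/17) → (106/17, 27/17)

T(p) = (106/17, 27/17)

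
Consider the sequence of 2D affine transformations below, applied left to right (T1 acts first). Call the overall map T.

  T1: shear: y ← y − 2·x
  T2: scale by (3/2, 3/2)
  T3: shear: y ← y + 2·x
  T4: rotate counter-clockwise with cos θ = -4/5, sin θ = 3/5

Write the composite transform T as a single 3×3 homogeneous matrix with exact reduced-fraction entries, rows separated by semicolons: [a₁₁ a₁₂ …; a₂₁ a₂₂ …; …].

T1 = [1 0 0; -2 1 0; 0 0 1]
T2·T1 = [3/2 0 0; -3 3/2 0; 0 0 1]
T3·…·T1 = [3/2 0 0; 0 3/2 0; 0 0 1]
T4·…·T1 = [-6/5 -9/10 0; 9/10 -6/5 0; 0 0 1]

T = [-6/5 -9/10 0; 9/10 -6/5 0; 0 0 1]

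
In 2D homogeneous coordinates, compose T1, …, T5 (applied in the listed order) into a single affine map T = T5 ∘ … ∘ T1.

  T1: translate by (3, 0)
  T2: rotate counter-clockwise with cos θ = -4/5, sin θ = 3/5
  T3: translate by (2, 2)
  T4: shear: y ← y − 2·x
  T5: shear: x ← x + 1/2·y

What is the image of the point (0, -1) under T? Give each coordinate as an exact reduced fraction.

T1 translate by (3, 0): (0, -1) → (3, -1)
T2 rotate counter-clockwise with cos θ = -4/5, sin θ = 3/5: (3, -1) → (-9/5, 13/5)
T3 translate by (2, 2): (-9/5, 13/5) → (1/5, 23/5)
T4 shear: y ← y − 2·x: (1/5, 23/5) → (1/5, 21/5)
T5 shear: x ← x + 1/2·y: (1/5, 21/5) → (23/10, 21/5)

T(p) = (23/10, 21/5)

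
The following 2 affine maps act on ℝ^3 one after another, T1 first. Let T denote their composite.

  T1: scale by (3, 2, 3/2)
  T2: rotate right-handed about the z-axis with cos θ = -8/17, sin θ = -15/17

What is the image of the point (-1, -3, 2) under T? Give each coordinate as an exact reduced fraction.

T(p) = (-66/17, 93/17, 3)

T1 scale by (3, 2, 3/2): (-1, -3, 2) → (-3, -6, 3)
T2 rotate right-handed about the z-axis with cos θ = -8/17, sin θ = -15/17: (-3, -6, 3) → (-66/17, 93/17, 3)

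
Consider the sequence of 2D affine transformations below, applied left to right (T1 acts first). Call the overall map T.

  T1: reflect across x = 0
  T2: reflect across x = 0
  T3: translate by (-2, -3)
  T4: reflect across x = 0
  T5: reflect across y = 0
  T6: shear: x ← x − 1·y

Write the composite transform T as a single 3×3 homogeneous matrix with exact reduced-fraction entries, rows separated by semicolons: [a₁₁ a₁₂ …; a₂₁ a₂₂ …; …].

T = [-1 1 -1; 0 -1 3; 0 0 1]

T1 = [-1 0 0; 0 1 0; 0 0 1]
T2·T1 = [1 0 0; 0 1 0; 0 0 1]
T3·…·T1 = [1 0 -2; 0 1 -3; 0 0 1]
T4·…·T1 = [-1 0 2; 0 1 -3; 0 0 1]
T5·…·T1 = [-1 0 2; 0 -1 3; 0 0 1]
T6·…·T1 = [-1 1 -1; 0 -1 3; 0 0 1]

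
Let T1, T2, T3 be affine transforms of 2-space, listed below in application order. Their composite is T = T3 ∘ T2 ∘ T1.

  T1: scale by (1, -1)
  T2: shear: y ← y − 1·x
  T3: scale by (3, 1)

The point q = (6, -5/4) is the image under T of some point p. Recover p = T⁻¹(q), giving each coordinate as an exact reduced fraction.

p = (2, -3/4)

T1 = [1 0 0; 0 -1 0; 0 0 1]
T2·T1 = [1 0 0; -1 -1 0; 0 0 1]
T3·…·T1 = [3 0 0; -1 -1 0; 0 0 1]
det M = -3; M⁻¹ = [1/3 0 0; -1/3 -1 0; 0 0 1]
M⁻¹ · (6, -5/4)ᵀ = (2, -3/4)ᵀ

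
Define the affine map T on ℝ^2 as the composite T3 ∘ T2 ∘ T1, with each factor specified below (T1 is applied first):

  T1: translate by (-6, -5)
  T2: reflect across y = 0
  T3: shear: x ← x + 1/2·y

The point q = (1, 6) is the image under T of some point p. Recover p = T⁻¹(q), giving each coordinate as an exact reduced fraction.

T1 = [1 0 -6; 0 1 -5; 0 0 1]
T2·T1 = [1 0 -6; 0 -1 5; 0 0 1]
T3·…·T1 = [1 -1/2 -7/2; 0 -1 5; 0 0 1]
det M = -1; M⁻¹ = [1 -1/2 6; 0 -1 5; 0 0 1]
M⁻¹ · (1, 6)ᵀ = (4, -1)ᵀ

p = (4, -1)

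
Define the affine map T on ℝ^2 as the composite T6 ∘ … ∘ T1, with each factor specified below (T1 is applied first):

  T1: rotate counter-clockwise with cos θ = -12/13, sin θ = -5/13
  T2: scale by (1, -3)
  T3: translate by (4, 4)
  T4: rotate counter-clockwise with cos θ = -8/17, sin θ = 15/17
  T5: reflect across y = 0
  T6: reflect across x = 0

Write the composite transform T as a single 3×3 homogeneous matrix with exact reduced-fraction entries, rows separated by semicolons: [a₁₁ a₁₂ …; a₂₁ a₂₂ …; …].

T = [129/221 580/221 92/17; 300/221 213/221 -28/17; 0 0 1]

T1 = [-12/13 5/13 0; -5/13 -12/13 0; 0 0 1]
T2·T1 = [-12/13 5/13 0; 15/13 36/13 0; 0 0 1]
T3·…·T1 = [-12/13 5/13 4; 15/13 36/13 4; 0 0 1]
T4·…·T1 = [-129/221 -580/221 -92/17; -300/221 -213/221 28/17; 0 0 1]
T5·…·T1 = [-129/221 -580/221 -92/17; 300/221 213/221 -28/17; 0 0 1]
T6·…·T1 = [129/221 580/221 92/17; 300/221 213/221 -28/17; 0 0 1]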